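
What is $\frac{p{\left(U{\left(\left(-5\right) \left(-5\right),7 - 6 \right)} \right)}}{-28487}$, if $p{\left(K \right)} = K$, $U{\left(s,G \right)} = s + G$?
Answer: $- \frac{26}{28487} \approx -0.0009127$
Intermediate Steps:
$U{\left(s,G \right)} = G + s$
$\frac{p{\left(U{\left(\left(-5\right) \left(-5\right),7 - 6 \right)} \right)}}{-28487} = \frac{\left(7 - 6\right) - -25}{-28487} = \left(\left(7 - 6\right) + 25\right) \left(- \frac{1}{28487}\right) = \left(1 + 25\right) \left(- \frac{1}{28487}\right) = 26 \left(- \frac{1}{28487}\right) = - \frac{26}{28487}$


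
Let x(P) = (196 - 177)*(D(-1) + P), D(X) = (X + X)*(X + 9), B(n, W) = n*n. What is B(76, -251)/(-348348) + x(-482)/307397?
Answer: -1267898462/26770282539 ≈ -0.047362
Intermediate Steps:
B(n, W) = n²
D(X) = 2*X*(9 + X) (D(X) = (2*X)*(9 + X) = 2*X*(9 + X))
x(P) = -304 + 19*P (x(P) = (196 - 177)*(2*(-1)*(9 - 1) + P) = 19*(2*(-1)*8 + P) = 19*(-16 + P) = -304 + 19*P)
B(76, -251)/(-348348) + x(-482)/307397 = 76²/(-348348) + (-304 + 19*(-482))/307397 = 5776*(-1/348348) + (-304 - 9158)*(1/307397) = -1444/87087 - 9462*1/307397 = -1444/87087 - 9462/307397 = -1267898462/26770282539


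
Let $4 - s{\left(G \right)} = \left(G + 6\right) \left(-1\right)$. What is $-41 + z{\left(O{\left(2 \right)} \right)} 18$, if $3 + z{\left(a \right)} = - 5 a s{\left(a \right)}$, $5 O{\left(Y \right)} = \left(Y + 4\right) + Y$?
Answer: $- \frac{8827}{5} \approx -1765.4$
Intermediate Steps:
$s{\left(G \right)} = 10 + G$ ($s{\left(G \right)} = 4 - \left(G + 6\right) \left(-1\right) = 4 - \left(6 + G\right) \left(-1\right) = 4 - \left(-6 - G\right) = 4 + \left(6 + G\right) = 10 + G$)
$O{\left(Y \right)} = \frac{4}{5} + \frac{2 Y}{5}$ ($O{\left(Y \right)} = \frac{\left(Y + 4\right) + Y}{5} = \frac{\left(4 + Y\right) + Y}{5} = \frac{4 + 2 Y}{5} = \frac{4}{5} + \frac{2 Y}{5}$)
$z{\left(a \right)} = -3 - 5 a \left(10 + a\right)$ ($z{\left(a \right)} = -3 + - 5 a \left(10 + a\right) = -3 - 5 a \left(10 + a\right)$)
$-41 + z{\left(O{\left(2 \right)} \right)} 18 = -41 + \left(-3 - 5 \left(\frac{4}{5} + \frac{2}{5} \cdot 2\right) \left(10 + \left(\frac{4}{5} + \frac{2}{5} \cdot 2\right)\right)\right) 18 = -41 + \left(-3 - 5 \left(\frac{4}{5} + \frac{4}{5}\right) \left(10 + \left(\frac{4}{5} + \frac{4}{5}\right)\right)\right) 18 = -41 + \left(-3 - 8 \left(10 + \frac{8}{5}\right)\right) 18 = -41 + \left(-3 - 8 \cdot \frac{58}{5}\right) 18 = -41 + \left(-3 - \frac{464}{5}\right) 18 = -41 - \frac{8622}{5} = - \frac{8827}{5}$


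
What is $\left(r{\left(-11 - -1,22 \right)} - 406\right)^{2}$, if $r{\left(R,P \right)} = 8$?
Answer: $158404$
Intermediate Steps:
$\left(r{\left(-11 - -1,22 \right)} - 406\right)^{2} = \left(8 - 406\right)^{2} = \left(-398\right)^{2} = 158404$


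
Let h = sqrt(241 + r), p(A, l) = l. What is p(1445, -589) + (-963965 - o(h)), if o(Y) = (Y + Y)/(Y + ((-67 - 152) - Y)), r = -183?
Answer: -964554 + 2*sqrt(58)/219 ≈ -9.6455e+5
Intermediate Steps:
h = sqrt(58) (h = sqrt(241 - 183) = sqrt(58) ≈ 7.6158)
o(Y) = -2*Y/219 (o(Y) = (2*Y)/(Y + (-219 - Y)) = (2*Y)/(-219) = (2*Y)*(-1/219) = -2*Y/219)
p(1445, -589) + (-963965 - o(h)) = -589 + (-963965 - (-2)*sqrt(58)/219) = -589 + (-963965 + 2*sqrt(58)/219) = -964554 + 2*sqrt(58)/219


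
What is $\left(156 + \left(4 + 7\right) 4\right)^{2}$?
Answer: $40000$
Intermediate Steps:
$\left(156 + \left(4 + 7\right) 4\right)^{2} = \left(156 + 11 \cdot 4\right)^{2} = \left(156 + 44\right)^{2} = 200^{2} = 40000$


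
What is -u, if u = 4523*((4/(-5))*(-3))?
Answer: -54276/5 ≈ -10855.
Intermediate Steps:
u = 54276/5 (u = 4523*(-⅕*4*(-3)) = 4523*(-⅘*(-3)) = 4523*(12/5) = 54276/5 ≈ 10855.)
-u = -1*54276/5 = -54276/5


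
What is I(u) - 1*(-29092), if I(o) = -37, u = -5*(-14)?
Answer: 29055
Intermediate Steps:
u = 70
I(u) - 1*(-29092) = -37 - 1*(-29092) = -37 + 29092 = 29055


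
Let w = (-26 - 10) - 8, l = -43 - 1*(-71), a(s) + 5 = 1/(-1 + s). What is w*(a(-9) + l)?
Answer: -5038/5 ≈ -1007.6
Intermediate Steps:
a(s) = -5 + 1/(-1 + s)
l = 28 (l = -43 + 71 = 28)
w = -44 (w = -36 - 8 = -44)
w*(a(-9) + l) = -44*((6 - 5*(-9))/(-1 - 9) + 28) = -44*((6 + 45)/(-10) + 28) = -44*(-⅒*51 + 28) = -44*(-51/10 + 28) = -44*229/10 = -5038/5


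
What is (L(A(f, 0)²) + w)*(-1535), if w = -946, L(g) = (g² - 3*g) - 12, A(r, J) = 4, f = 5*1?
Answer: 1151250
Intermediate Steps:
f = 5
L(g) = -12 + g² - 3*g
(L(A(f, 0)²) + w)*(-1535) = ((-12 + (4²)² - 3*4²) - 946)*(-1535) = ((-12 + 16² - 3*16) - 946)*(-1535) = ((-12 + 256 - 48) - 946)*(-1535) = (196 - 946)*(-1535) = -750*(-1535) = 1151250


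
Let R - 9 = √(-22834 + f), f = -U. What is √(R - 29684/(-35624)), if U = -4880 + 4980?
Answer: √(779942950 + 79316836*I*√22934)/8906 ≈ 8.9887 + 8.4239*I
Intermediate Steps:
U = 100
f = -100 (f = -1*100 = -100)
R = 9 + I*√22934 (R = 9 + √(-22834 - 100) = 9 + √(-22934) = 9 + I*√22934 ≈ 9.0 + 151.44*I)
√(R - 29684/(-35624)) = √((9 + I*√22934) - 29684/(-35624)) = √((9 + I*√22934) - 29684*(-1/35624)) = √((9 + I*√22934) + 7421/8906) = √(87575/8906 + I*√22934)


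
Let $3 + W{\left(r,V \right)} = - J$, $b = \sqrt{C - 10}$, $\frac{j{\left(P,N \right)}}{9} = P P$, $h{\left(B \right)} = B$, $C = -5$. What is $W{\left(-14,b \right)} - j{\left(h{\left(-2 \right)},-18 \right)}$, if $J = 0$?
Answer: $-39$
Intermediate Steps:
$j{\left(P,N \right)} = 9 P^{2}$ ($j{\left(P,N \right)} = 9 P P = 9 P^{2}$)
$b = i \sqrt{15}$ ($b = \sqrt{-5 - 10} = \sqrt{-15} = i \sqrt{15} \approx 3.873 i$)
$W{\left(r,V \right)} = -3$ ($W{\left(r,V \right)} = -3 - 0 = -3 + 0 = -3$)
$W{\left(-14,b \right)} - j{\left(h{\left(-2 \right)},-18 \right)} = -3 - 9 \left(-2\right)^{2} = -3 - 9 \cdot 4 = -3 - 36 = -39$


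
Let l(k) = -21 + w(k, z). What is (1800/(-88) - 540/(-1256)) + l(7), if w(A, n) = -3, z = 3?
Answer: -152061/3454 ≈ -44.025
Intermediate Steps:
l(k) = -24 (l(k) = -21 - 3 = -24)
(1800/(-88) - 540/(-1256)) + l(7) = (1800/(-88) - 540/(-1256)) - 24 = (1800*(-1/88) - 540*(-1/1256)) - 24 = (-225/11 + 135/314) - 24 = -69165/3454 - 24 = -152061/3454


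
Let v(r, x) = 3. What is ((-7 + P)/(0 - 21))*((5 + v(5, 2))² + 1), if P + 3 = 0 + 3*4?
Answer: -130/21 ≈ -6.1905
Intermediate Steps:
P = 9 (P = -3 + (0 + 3*4) = -3 + (0 + 12) = -3 + 12 = 9)
((-7 + P)/(0 - 21))*((5 + v(5, 2))² + 1) = ((-7 + 9)/(0 - 21))*((5 + 3)² + 1) = (2/(-21))*(8² + 1) = (2*(-1/21))*(64 + 1) = -2/21*65 = -130/21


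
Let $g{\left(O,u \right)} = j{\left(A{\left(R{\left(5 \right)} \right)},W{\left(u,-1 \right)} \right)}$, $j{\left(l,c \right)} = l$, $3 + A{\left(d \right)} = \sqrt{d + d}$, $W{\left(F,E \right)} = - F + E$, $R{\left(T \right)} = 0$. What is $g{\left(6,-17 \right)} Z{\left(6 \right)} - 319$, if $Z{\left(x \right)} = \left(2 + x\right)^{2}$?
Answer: $-511$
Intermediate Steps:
$W{\left(F,E \right)} = E - F$
$A{\left(d \right)} = -3 + \sqrt{2} \sqrt{d}$ ($A{\left(d \right)} = -3 + \sqrt{d + d} = -3 + \sqrt{2 d} = -3 + \sqrt{2} \sqrt{d}$)
$g{\left(O,u \right)} = -3$ ($g{\left(O,u \right)} = -3 + \sqrt{2} \sqrt{0} = -3 + \sqrt{2} \cdot 0 = -3 + 0 = -3$)
$g{\left(6,-17 \right)} Z{\left(6 \right)} - 319 = - 3 \left(2 + 6\right)^{2} - 319 = - 3 \cdot 8^{2} - 319 = \left(-3\right) 64 - 319 = -192 - 319 = -511$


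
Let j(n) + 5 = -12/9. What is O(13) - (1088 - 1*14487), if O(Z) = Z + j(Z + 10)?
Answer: 40217/3 ≈ 13406.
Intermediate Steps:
j(n) = -19/3 (j(n) = -5 - 12/9 = -5 - 12*⅑ = -5 - 4/3 = -19/3)
O(Z) = -19/3 + Z (O(Z) = Z - 19/3 = -19/3 + Z)
O(13) - (1088 - 1*14487) = (-19/3 + 13) - (1088 - 1*14487) = 20/3 - (1088 - 14487) = 20/3 - 1*(-13399) = 20/3 + 13399 = 40217/3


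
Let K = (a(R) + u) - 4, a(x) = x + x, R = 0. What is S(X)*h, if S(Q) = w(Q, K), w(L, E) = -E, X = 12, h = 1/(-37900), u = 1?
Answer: -3/37900 ≈ -7.9156e-5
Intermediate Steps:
h = -1/37900 ≈ -2.6385e-5
a(x) = 2*x
K = -3 (K = (2*0 + 1) - 4 = (0 + 1) - 4 = 1 - 4 = -3)
S(Q) = 3 (S(Q) = -1*(-3) = 3)
S(X)*h = 3*(-1/37900) = -3/37900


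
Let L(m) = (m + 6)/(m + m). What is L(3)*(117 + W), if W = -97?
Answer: 30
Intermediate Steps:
L(m) = (6 + m)/(2*m) (L(m) = (6 + m)/((2*m)) = (6 + m)*(1/(2*m)) = (6 + m)/(2*m))
L(3)*(117 + W) = ((½)*(6 + 3)/3)*(117 - 97) = ((½)*(⅓)*9)*20 = (3/2)*20 = 30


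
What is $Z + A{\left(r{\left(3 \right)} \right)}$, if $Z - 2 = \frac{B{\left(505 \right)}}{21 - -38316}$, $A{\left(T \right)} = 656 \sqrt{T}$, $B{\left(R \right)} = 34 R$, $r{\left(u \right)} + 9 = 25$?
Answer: $\frac{100690132}{38337} \approx 2626.4$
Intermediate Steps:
$r{\left(u \right)} = 16$ ($r{\left(u \right)} = -9 + 25 = 16$)
$Z = \frac{93844}{38337}$ ($Z = 2 + \frac{34 \cdot 505}{21 - -38316} = 2 + \frac{17170}{21 + 38316} = 2 + \frac{17170}{38337} = \frac{93844}{38337} \approx 2.4479$)
$Z + A{\left(r{\left(3 \right)} \right)} = \frac{93844}{38337} + 656 \sqrt{16} = \frac{93844}{38337} + 656 \cdot 4 = \frac{93844}{38337} + 2624 = \frac{100690132}{38337}$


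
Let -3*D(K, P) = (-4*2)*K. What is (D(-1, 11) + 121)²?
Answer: 126025/9 ≈ 14003.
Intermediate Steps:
D(K, P) = 8*K/3 (D(K, P) = -(-4*2)*K/3 = -(-8)*K/3 = 8*K/3)
(D(-1, 11) + 121)² = ((8/3)*(-1) + 121)² = (-8/3 + 121)² = (355/3)² = 126025/9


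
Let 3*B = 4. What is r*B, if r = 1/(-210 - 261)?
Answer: -4/1413 ≈ -0.0028309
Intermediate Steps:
B = 4/3 (B = (⅓)*4 = 4/3 ≈ 1.3333)
r = -1/471 (r = 1/(-471) = -1/471 ≈ -0.0021231)
r*B = -1/471*4/3 = -4/1413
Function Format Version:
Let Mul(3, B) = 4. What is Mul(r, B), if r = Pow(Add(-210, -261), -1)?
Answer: Rational(-4, 1413) ≈ -0.0028309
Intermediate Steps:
B = Rational(4, 3) (B = Mul(Rational(1, 3), 4) = Rational(4, 3) ≈ 1.3333)
r = Rational(-1, 471) (r = Pow(-471, -1) = Rational(-1, 471) ≈ -0.0021231)
Mul(r, B) = Mul(Rational(-1, 471), Rational(4, 3)) = Rational(-4, 1413)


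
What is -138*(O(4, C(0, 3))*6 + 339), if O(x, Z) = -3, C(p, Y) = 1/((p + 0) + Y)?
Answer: -44298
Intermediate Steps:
C(p, Y) = 1/(Y + p) (C(p, Y) = 1/(p + Y) = 1/(Y + p))
-138*(O(4, C(0, 3))*6 + 339) = -138*(-3*6 + 339) = -138*(-18 + 339) = -138*321 = -44298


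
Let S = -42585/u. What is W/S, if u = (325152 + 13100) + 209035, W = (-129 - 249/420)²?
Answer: -60049870982621/278222000 ≈ -2.1583e+5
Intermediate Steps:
W = 329168449/19600 (W = (-129 - 249*1/420)² = (-129 - 83/140)² = (-18143/140)² = 329168449/19600 ≈ 16794.)
u = 547287 (u = 338252 + 209035 = 547287)
S = -14195/182429 (S = -42585/547287 = -42585*1/547287 = -14195/182429 ≈ -0.077811)
W/S = 329168449/(19600*(-14195/182429)) = (329168449/19600)*(-182429/14195) = -60049870982621/278222000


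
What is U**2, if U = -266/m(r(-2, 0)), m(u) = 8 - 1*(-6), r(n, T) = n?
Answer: 361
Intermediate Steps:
m(u) = 14 (m(u) = 8 + 6 = 14)
U = -19 (U = -266/14 = -266*1/14 = -19)
U**2 = (-19)**2 = 361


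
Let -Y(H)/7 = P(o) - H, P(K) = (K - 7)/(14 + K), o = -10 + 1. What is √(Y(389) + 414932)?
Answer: 3*√1160215/5 ≈ 646.28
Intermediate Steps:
o = -9
P(K) = (-7 + K)/(14 + K)
Y(H) = 112/5 + 7*H (Y(H) = -7*((-7 - 9)/(14 - 9) - H) = -7*(-16/5 - H) = 112/5 + 7*H)
√(Y(389) + 414932) = √((112/5 + 7*389) + 414932) = √((112/5 + 2723) + 414932) = √(13727/5 + 414932) = √(2088387/5) = 3*√1160215/5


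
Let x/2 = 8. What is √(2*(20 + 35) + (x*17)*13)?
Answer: √3646 ≈ 60.382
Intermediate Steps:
x = 16 (x = 2*8 = 16)
√(2*(20 + 35) + (x*17)*13) = √(2*(20 + 35) + (16*17)*13) = √(2*55 + 272*13) = √(110 + 3536) = √3646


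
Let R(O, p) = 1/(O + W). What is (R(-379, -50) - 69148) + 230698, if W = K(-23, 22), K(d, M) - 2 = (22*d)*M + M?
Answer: 1855724849/11487 ≈ 1.6155e+5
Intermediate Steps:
K(d, M) = 2 + M + 22*M*d (K(d, M) = 2 + ((22*d)*M + M) = 2 + (22*M*d + M) = 2 + (M + 22*M*d) = 2 + M + 22*M*d)
W = -11108 (W = 2 + 22 + 22*22*(-23) = 2 + 22 - 11132 = -11108)
R(O, p) = 1/(-11108 + O) (R(O, p) = 1/(O - 11108) = 1/(-11108 + O))
(R(-379, -50) - 69148) + 230698 = (1/(-11108 - 379) - 69148) + 230698 = (1/(-11487) - 69148) + 230698 = (-1/11487 - 69148) + 230698 = -794303077/11487 + 230698 = 1855724849/11487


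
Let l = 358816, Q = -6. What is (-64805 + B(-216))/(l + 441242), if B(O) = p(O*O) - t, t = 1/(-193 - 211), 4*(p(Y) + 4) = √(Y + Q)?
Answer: -3740405/46174776 + 5*√1866/3200232 ≈ -0.080938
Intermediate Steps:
p(Y) = -4 + √(-6 + Y)/4 (p(Y) = -4 + √(Y - 6)/4 = -4 + √(-6 + Y)/4)
t = -1/404 (t = 1/(-404) = -1/404 ≈ -0.0024752)
B(O) = -1615/404 + √(-6 + O²)/4 (B(O) = (-4 + √(-6 + O*O)/4) - 1*(-1/404) = (-4 + √(-6 + O²)/4) + 1/404 = -1615/404 + √(-6 + O²)/4)
(-64805 + B(-216))/(l + 441242) = (-64805 + (-1615/404 + √(-6 + (-216)²)/4))/(358816 + 441242) = (-64805 + (-1615/404 + √(-6 + 46656)/4))/800058 = (-64805 + (-1615/404 + √46650/4))*(1/800058) = (-64805 + (-1615/404 + (5*√1866)/4))*(1/800058) = (-64805 + (-1615/404 + 5*√1866/4))*(1/800058) = (-26182835/404 + 5*√1866/4)*(1/800058) = -3740405/46174776 + 5*√1866/3200232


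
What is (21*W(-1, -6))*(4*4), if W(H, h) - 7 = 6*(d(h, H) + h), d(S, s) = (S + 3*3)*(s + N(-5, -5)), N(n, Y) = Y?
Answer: -46032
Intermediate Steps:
d(S, s) = (-5 + s)*(9 + S) (d(S, s) = (S + 3*3)*(s - 5) = (S + 9)*(-5 + s) = (9 + S)*(-5 + s) = (-5 + s)*(9 + S))
W(H, h) = -263 - 24*h + 54*H + 6*H*h (W(H, h) = 7 + 6*((-45 - 5*h + 9*H + h*H) + h) = 7 + 6*((-45 - 5*h + 9*H + H*h) + h) = 7 + 6*(-45 - 4*h + 9*H + H*h) = 7 + (-270 - 24*h + 54*H + 6*H*h) = -263 - 24*h + 54*H + 6*H*h)
(21*W(-1, -6))*(4*4) = (21*(-263 - 24*(-6) + 54*(-1) + 6*(-1)*(-6)))*(4*4) = (21*(-263 + 144 - 54 + 36))*16 = (21*(-137))*16 = -2877*16 = -46032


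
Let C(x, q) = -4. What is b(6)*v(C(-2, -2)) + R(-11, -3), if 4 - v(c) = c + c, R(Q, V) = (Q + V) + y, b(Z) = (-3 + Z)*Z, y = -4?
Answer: 198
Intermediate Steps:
b(Z) = Z*(-3 + Z)
R(Q, V) = -4 + Q + V (R(Q, V) = (Q + V) - 4 = -4 + Q + V)
v(c) = 4 - 2*c (v(c) = 4 - (c + c) = 4 - 2*c)
b(6)*v(C(-2, -2)) + R(-11, -3) = (6*(-3 + 6))*(4 - 2*(-4)) + (-4 - 11 - 3) = (6*3)*(4 + 8) - 18 = 18*12 - 18 = 216 - 18 = 198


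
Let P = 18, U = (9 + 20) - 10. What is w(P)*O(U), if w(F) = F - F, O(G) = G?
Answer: 0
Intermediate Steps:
U = 19 (U = 29 - 10 = 19)
w(F) = 0
w(P)*O(U) = 0*19 = 0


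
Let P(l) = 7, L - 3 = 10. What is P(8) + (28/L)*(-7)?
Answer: -105/13 ≈ -8.0769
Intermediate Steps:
L = 13 (L = 3 + 10 = 13)
P(8) + (28/L)*(-7) = 7 + (28/13)*(-7) = 7 - 196/13 = -105/13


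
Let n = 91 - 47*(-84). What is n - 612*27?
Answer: -12485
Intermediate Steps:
n = 4039 (n = 91 + 3948 = 4039)
n - 612*27 = 4039 - 612*27 = 4039 - 16524 = -12485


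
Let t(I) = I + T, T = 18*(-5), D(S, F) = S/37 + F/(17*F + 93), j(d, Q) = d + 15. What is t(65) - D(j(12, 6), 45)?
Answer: -272827/10582 ≈ -25.782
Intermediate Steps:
j(d, Q) = 15 + d
D(S, F) = S/37 + F/(93 + 17*F) (D(S, F) = S*(1/37) + F/(93 + 17*F) = S/37 + F/(93 + 17*F))
T = -90
t(I) = -90 + I (t(I) = I - 90 = -90 + I)
t(65) - D(j(12, 6), 45) = (-90 + 65) - (37*45 + 93*(15 + 12) + 17*45*(15 + 12))/(37*(93 + 17*45)) = -25 - (1665 + 93*27 + 17*45*27)/(37*(93 + 765)) = -25 - (1665 + 2511 + 20655)/(37*858) = -25 - 24831/(37*858) = -25 - 1*8277/10582 = -25 - 8277/10582 = -272827/10582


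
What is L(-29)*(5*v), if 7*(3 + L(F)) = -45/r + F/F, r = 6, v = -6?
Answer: 825/7 ≈ 117.86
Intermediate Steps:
L(F) = -55/14 (L(F) = -3 + (-45/6 + F/F)/7 = -3 + (-45*1/6 + 1)/7 = -3 + (-15/2 + 1)/7 = -3 + (1/7)*(-13/2) = -3 - 13/14 = -55/14)
L(-29)*(5*v) = -275*(-6)/14 = -55/14*(-30) = 825/7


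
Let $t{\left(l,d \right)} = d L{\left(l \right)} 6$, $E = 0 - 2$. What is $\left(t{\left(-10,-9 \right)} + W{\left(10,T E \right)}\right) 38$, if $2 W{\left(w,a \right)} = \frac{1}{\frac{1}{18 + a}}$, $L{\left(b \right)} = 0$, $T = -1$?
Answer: $380$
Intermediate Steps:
$E = -2$ ($E = 0 - 2 = -2$)
$t{\left(l,d \right)} = 0$ ($t{\left(l,d \right)} = d 0 \cdot 6 = 0 \cdot 6 = 0$)
$W{\left(w,a \right)} = 9 + \frac{a}{2}$ ($W{\left(w,a \right)} = \frac{1}{2 \frac{1}{18 + a}} = \frac{18 + a}{2} = 9 + \frac{a}{2}$)
$\left(t{\left(-10,-9 \right)} + W{\left(10,T E \right)}\right) 38 = \left(0 + \left(9 + \frac{\left(-1\right) \left(-2\right)}{2}\right)\right) 38 = \left(0 + \left(9 + \frac{1}{2} \cdot 2\right)\right) 38 = \left(0 + \left(9 + 1\right)\right) 38 = \left(0 + 10\right) 38 = 10 \cdot 38 = 380$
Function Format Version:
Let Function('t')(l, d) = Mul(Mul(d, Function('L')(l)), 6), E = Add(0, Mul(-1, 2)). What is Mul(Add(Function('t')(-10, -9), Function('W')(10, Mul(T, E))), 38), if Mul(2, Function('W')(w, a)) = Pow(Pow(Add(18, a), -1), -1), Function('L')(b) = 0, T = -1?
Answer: 380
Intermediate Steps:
E = -2 (E = Add(0, -2) = -2)
Function('t')(l, d) = 0 (Function('t')(l, d) = Mul(Mul(d, 0), 6) = Mul(0, 6) = 0)
Function('W')(w, a) = Add(9, Mul(Rational(1, 2), a)) (Function('W')(w, a) = Mul(Rational(1, 2), Pow(Pow(Add(18, a), -1), -1)) = Mul(Rational(1, 2), Add(18, a)) = Add(9, Mul(Rational(1, 2), a)))
Mul(Add(Function('t')(-10, -9), Function('W')(10, Mul(T, E))), 38) = Mul(Add(0, Add(9, Mul(Rational(1, 2), Mul(-1, -2)))), 38) = Mul(Add(0, Add(9, Mul(Rational(1, 2), 2))), 38) = Mul(Add(0, Add(9, 1)), 38) = Mul(Add(0, 10), 38) = Mul(10, 38) = 380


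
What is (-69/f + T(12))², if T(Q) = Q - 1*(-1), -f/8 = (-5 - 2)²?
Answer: 26677225/153664 ≈ 173.61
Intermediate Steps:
f = -392 (f = -8*(-5 - 2)² = -8*(-7)² = -8*49 = -392)
T(Q) = 1 + Q (T(Q) = Q + 1 = 1 + Q)
(-69/f + T(12))² = (-69/(-392) + (1 + 12))² = (-69*(-1/392) + 13)² = (69/392 + 13)² = (5165/392)² = 26677225/153664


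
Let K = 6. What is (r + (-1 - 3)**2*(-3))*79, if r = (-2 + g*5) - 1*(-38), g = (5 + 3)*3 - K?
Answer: 6162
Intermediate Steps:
g = 18 (g = (5 + 3)*3 - 1*6 = 8*3 - 6 = 24 - 6 = 18)
r = 126 (r = (-2 + 18*5) - 1*(-38) = (-2 + 90) + 38 = 88 + 38 = 126)
(r + (-1 - 3)**2*(-3))*79 = (126 + (-1 - 3)**2*(-3))*79 = (126 + (-4)**2*(-3))*79 = (126 + 16*(-3))*79 = (126 - 48)*79 = 78*79 = 6162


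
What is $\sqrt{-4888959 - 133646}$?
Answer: $i \sqrt{5022605} \approx 2241.1 i$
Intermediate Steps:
$\sqrt{-4888959 - 133646} = \sqrt{-5022605} = i \sqrt{5022605}$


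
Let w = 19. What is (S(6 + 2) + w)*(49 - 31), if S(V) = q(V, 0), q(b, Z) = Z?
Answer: 342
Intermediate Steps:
S(V) = 0
(S(6 + 2) + w)*(49 - 31) = (0 + 19)*(49 - 31) = 19*18 = 342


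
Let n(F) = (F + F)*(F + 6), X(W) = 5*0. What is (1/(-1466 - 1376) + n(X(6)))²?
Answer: 1/8076964 ≈ 1.2381e-7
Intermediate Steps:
X(W) = 0
n(F) = 2*F*(6 + F) (n(F) = (2*F)*(6 + F) = 2*F*(6 + F))
(1/(-1466 - 1376) + n(X(6)))² = (1/(-1466 - 1376) + 2*0*(6 + 0))² = (1/(-2842) + 2*0*6)² = (-1/2842 + 0)² = (-1/2842)² = 1/8076964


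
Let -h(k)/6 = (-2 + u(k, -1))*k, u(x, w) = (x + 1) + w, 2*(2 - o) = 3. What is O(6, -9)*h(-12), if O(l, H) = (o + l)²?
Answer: -42588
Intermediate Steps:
o = ½ (o = 2 - ½*3 = 2 - 3/2 = ½ ≈ 0.50000)
u(x, w) = 1 + w + x (u(x, w) = (1 + x) + w = 1 + w + x)
h(k) = -6*k*(-2 + k) (h(k) = -6*(-2 + (1 - 1 + k))*k = -6*(-2 + k)*k = -6*k*(-2 + k))
O(l, H) = (½ + l)²
O(6, -9)*h(-12) = ((1 + 2*6)²/4)*(6*(-12)*(2 - 1*(-12))) = ((1 + 12)²/4)*(6*(-12)*(2 + 12)) = ((¼)*13²)*(6*(-12)*14) = ((¼)*169)*(-1008) = (169/4)*(-1008) = -42588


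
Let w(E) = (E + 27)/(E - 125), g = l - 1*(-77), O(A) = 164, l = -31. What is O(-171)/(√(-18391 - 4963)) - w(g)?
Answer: 73/79 - 82*I*√23354/11677 ≈ 0.92405 - 1.0732*I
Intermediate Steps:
g = 46 (g = -31 - 1*(-77) = -31 + 77 = 46)
w(E) = (27 + E)/(-125 + E)
O(-171)/(√(-18391 - 4963)) - w(g) = 164/(√(-18391 - 4963)) - (27 + 46)/(-125 + 46) = 164/(√(-23354)) - 73/(-79) = 164/((I*√23354)) - (-1)*73/79 = 164*(-I*√23354/23354) - 1*(-73/79) = -82*I*√23354/11677 + 73/79 = 73/79 - 82*I*√23354/11677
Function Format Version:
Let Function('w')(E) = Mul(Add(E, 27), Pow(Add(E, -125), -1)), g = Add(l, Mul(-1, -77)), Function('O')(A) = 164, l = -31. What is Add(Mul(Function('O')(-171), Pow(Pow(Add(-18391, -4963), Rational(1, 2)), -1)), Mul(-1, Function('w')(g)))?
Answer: Add(Rational(73, 79), Mul(Rational(-82, 11677), I, Pow(23354, Rational(1, 2)))) ≈ Add(0.92405, Mul(-1.0732, I))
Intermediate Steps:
g = 46 (g = Add(-31, Mul(-1, -77)) = Add(-31, 77) = 46)
Function('w')(E) = Mul(Pow(Add(-125, E), -1), Add(27, E)) (Function('w')(E) = Mul(Add(27, E), Pow(Add(-125, E), -1)) = Mul(Pow(Add(-125, E), -1), Add(27, E)))
Add(Mul(Function('O')(-171), Pow(Pow(Add(-18391, -4963), Rational(1, 2)), -1)), Mul(-1, Function('w')(g))) = Add(Mul(164, Pow(Pow(Add(-18391, -4963), Rational(1, 2)), -1)), Mul(-1, Mul(Pow(Add(-125, 46), -1), Add(27, 46)))) = Add(Mul(164, Pow(Pow(-23354, Rational(1, 2)), -1)), Mul(-1, Mul(Pow(-79, -1), 73))) = Add(Mul(164, Pow(Mul(I, Pow(23354, Rational(1, 2))), -1)), Mul(-1, Mul(Rational(-1, 79), 73))) = Add(Mul(164, Mul(Rational(-1, 23354), I, Pow(23354, Rational(1, 2)))), Mul(-1, Rational(-73, 79))) = Add(Mul(Rational(-82, 11677), I, Pow(23354, Rational(1, 2))), Rational(73, 79)) = Add(Rational(73, 79), Mul(Rational(-82, 11677), I, Pow(23354, Rational(1, 2))))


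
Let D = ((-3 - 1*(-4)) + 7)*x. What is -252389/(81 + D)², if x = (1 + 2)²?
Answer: -252389/23409 ≈ -10.782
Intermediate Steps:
x = 9 (x = 3² = 9)
D = 72 (D = ((-3 - 1*(-4)) + 7)*9 = ((-3 + 4) + 7)*9 = (1 + 7)*9 = 8*9 = 72)
-252389/(81 + D)² = -252389/(81 + 72)² = -252389/(153²) = -252389/23409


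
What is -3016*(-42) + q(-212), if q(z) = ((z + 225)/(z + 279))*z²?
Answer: 9071296/67 ≈ 1.3539e+5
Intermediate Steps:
q(z) = z²*(225 + z)/(279 + z) (q(z) = ((225 + z)/(279 + z))*z² = z²*(225 + z)/(279 + z))
-3016*(-42) + q(-212) = -3016*(-42) + (-212)²*(225 - 212)/(279 - 212) = 126672 + 44944*13/67 = 126672 + 44944*(1/67)*13 = 126672 + 584272/67 = 9071296/67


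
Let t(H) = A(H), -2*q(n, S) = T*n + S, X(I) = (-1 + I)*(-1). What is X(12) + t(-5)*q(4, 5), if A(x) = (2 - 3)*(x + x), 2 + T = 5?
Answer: -96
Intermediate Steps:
X(I) = 1 - I
T = 3 (T = -2 + 5 = 3)
q(n, S) = -3*n/2 - S/2 (q(n, S) = -(3*n + S)/2 = -(S + 3*n)/2 = -3*n/2 - S/2)
A(x) = -2*x
t(H) = -2*H
X(12) + t(-5)*q(4, 5) = (1 - 1*12) + (-2*(-5))*(-3/2*4 - ½*5) = (1 - 12) + 10*(-6 - 5/2) = -11 + 10*(-17/2) = -11 - 85 = -96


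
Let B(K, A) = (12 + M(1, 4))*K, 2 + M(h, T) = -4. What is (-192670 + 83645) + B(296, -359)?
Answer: -107249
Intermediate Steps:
M(h, T) = -6 (M(h, T) = -2 - 4 = -6)
B(K, A) = 6*K (B(K, A) = (12 - 6)*K = 6*K)
(-192670 + 83645) + B(296, -359) = (-192670 + 83645) + 6*296 = -109025 + 1776 = -107249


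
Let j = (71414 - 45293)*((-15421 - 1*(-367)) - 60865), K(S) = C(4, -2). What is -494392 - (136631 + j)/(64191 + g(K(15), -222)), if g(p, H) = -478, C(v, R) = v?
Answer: -29516253928/63713 ≈ -4.6327e+5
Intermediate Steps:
K(S) = 4
j = -1983080199 (j = 26121*((-15421 + 367) - 60865) = 26121*(-15054 - 60865) = 26121*(-75919) = -1983080199)
-494392 - (136631 + j)/(64191 + g(K(15), -222)) = -494392 - (136631 - 1983080199)/(64191 - 478) = -494392 - (-1982943568)/63713 = -494392 - 1*(-1982943568/63713) = -494392 + 1982943568/63713 = -29516253928/63713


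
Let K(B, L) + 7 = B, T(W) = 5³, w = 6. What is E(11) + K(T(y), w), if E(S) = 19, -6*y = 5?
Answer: 137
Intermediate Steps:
y = -⅚ (y = -⅙*5 = -⅚ ≈ -0.83333)
T(W) = 125
K(B, L) = -7 + B
E(11) + K(T(y), w) = 19 + (-7 + 125) = 19 + 118 = 137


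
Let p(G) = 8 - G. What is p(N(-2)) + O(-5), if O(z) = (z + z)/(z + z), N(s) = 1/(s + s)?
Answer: 37/4 ≈ 9.2500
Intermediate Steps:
N(s) = 1/(2*s)
O(z) = 1 (O(z) = (2*z)/((2*z)) = (2*z)*(1/(2*z)) = 1)
p(N(-2)) + O(-5) = (8 - 1/(2*(-2))) + 1 = (8 - (-1)/(2*2)) + 1 = (8 - 1*(-¼)) + 1 = (8 + ¼) + 1 = 33/4 + 1 = 37/4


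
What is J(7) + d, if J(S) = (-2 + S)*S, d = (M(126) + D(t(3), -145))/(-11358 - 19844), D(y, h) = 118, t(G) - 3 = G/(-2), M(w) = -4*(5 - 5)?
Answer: 545976/15601 ≈ 34.996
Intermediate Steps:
M(w) = 0 (M(w) = -4*0 = 0)
t(G) = 3 - G/2 (t(G) = 3 + G/(-2) = 3 + G*(-½) = 3 - G/2)
d = -59/15601 (d = (0 + 118)/(-11358 - 19844) = 118/(-31202) = 118*(-1/31202) = -59/15601 ≈ -0.0037818)
J(S) = S*(-2 + S)
J(7) + d = 7*(-2 + 7) - 59/15601 = 7*5 - 59/15601 = 35 - 59/15601 = 545976/15601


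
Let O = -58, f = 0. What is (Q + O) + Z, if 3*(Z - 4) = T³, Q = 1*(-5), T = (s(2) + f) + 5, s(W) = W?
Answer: 166/3 ≈ 55.333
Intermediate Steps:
T = 7 (T = (2 + 0) + 5 = 2 + 5 = 7)
Q = -5
Z = 355/3 (Z = 4 + (⅓)*7³ = 4 + (⅓)*343 = 4 + 343/3 = 355/3 ≈ 118.33)
(Q + O) + Z = (-5 - 58) + 355/3 = -63 + 355/3 = 166/3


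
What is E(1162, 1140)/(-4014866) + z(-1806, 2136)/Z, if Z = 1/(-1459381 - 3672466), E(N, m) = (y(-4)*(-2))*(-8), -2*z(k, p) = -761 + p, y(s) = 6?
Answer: 14165028650782529/4014866 ≈ 3.5281e+9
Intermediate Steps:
z(k, p) = 761/2 - p/2 (z(k, p) = -(-761 + p)/2 = 761/2 - p/2)
E(N, m) = 96 (E(N, m) = (6*(-2))*(-8) = -12*(-8) = 96)
Z = -1/5131847 (Z = 1/(-5131847) = -1/5131847 ≈ -1.9486e-7)
E(1162, 1140)/(-4014866) + z(-1806, 2136)/Z = 96/(-4014866) + (761/2 - 1/2*2136)/(-1/5131847) = 96*(-1/4014866) + (761/2 - 1068)*(-5131847) = -48/2007433 - 1375/2*(-5131847) = -48/2007433 + 7056289625/2 = 14165028650782529/4014866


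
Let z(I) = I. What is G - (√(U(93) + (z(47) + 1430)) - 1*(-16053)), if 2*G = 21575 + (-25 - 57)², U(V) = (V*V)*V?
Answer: -3807/2 - √805834 ≈ -2801.2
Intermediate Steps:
U(V) = V³ (U(V) = V²*V = V³)
G = 28299/2 (G = (21575 + (-25 - 57)²)/2 = (21575 + (-82)²)/2 = (21575 + 6724)/2 = (½)*28299 = 28299/2 ≈ 14150.)
G - (√(U(93) + (z(47) + 1430)) - 1*(-16053)) = 28299/2 - (√(93³ + (47 + 1430)) - 1*(-16053)) = 28299/2 - (√(804357 + 1477) + 16053) = 28299/2 - (√805834 + 16053) = 28299/2 - (16053 + √805834) = 28299/2 + (-16053 - √805834) = -3807/2 - √805834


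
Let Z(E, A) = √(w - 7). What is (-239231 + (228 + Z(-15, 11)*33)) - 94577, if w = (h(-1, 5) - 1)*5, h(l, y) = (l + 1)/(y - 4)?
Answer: -333580 + 66*I*√3 ≈ -3.3358e+5 + 114.32*I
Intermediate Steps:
h(l, y) = (1 + l)/(-4 + y)
w = -5 (w = ((1 - 1)/(-4 + 5) - 1)*5 = (0/1 - 1)*5 = (1*0 - 1)*5 = (0 - 1)*5 = -1*5 = -5)
Z(E, A) = 2*I*√3 (Z(E, A) = √(-5 - 7) = √(-12) = 2*I*√3)
(-239231 + (228 + Z(-15, 11)*33)) - 94577 = (-239231 + (228 + (2*I*√3)*33)) - 94577 = (-239231 + (228 + 66*I*√3)) - 94577 = (-239003 + 66*I*√3) - 94577 = -333580 + 66*I*√3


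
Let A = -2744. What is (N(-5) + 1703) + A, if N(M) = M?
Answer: -1046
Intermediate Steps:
(N(-5) + 1703) + A = (-5 + 1703) - 2744 = 1698 - 2744 = -1046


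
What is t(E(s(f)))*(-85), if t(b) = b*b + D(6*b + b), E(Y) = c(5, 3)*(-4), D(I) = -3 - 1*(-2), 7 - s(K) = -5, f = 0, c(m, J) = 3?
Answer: -12155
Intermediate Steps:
s(K) = 12 (s(K) = 7 - 1*(-5) = 7 + 5 = 12)
D(I) = -1 (D(I) = -3 + 2 = -1)
E(Y) = -12 (E(Y) = 3*(-4) = -12)
t(b) = -1 + b² (t(b) = b*b - 1 = b² - 1 = -1 + b²)
t(E(s(f)))*(-85) = (-1 + (-12)²)*(-85) = (-1 + 144)*(-85) = 143*(-85) = -12155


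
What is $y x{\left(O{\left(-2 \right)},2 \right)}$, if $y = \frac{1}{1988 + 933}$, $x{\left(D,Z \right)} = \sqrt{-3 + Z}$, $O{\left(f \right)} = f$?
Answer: $\frac{i}{2921} \approx 0.00034235 i$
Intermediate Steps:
$y = \frac{1}{2921} \approx 0.00034235$
$y x{\left(O{\left(-2 \right)},2 \right)} = \frac{\sqrt{-3 + 2}}{2921} = \frac{\sqrt{-1}}{2921} = \frac{i}{2921}$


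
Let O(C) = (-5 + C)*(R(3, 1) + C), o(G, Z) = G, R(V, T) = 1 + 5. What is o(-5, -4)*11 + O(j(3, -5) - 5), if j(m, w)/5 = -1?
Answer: 5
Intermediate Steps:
j(m, w) = -5 (j(m, w) = 5*(-1) = -5)
R(V, T) = 6
O(C) = (-5 + C)*(6 + C)
o(-5, -4)*11 + O(j(3, -5) - 5) = -5*11 + (-30 + (-5 - 5) + (-5 - 5)**2) = -55 + (-30 - 10 + (-10)**2) = -55 + (-30 - 10 + 100) = -55 + 60 = 5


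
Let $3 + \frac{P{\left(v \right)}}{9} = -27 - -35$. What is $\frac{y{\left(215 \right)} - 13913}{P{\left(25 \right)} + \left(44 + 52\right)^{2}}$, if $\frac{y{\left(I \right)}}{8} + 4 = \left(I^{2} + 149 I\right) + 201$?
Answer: $\frac{204581}{3087} \approx 66.272$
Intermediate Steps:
$P{\left(v \right)} = 45$ ($P{\left(v \right)} = -27 + 9 \left(-27 - -35\right) = -27 + 9 \left(-27 + 35\right) = -27 + 9 \cdot 8 = -27 + 72 = 45$)
$y{\left(I \right)} = 1576 + 8 I^{2} + 1192 I$ ($y{\left(I \right)} = -32 + 8 \left(\left(I^{2} + 149 I\right) + 201\right) = -32 + 8 \left(201 + I^{2} + 149 I\right) = -32 + \left(1608 + 8 I^{2} + 1192 I\right) = 1576 + 8 I^{2} + 1192 I$)
$\frac{y{\left(215 \right)} - 13913}{P{\left(25 \right)} + \left(44 + 52\right)^{2}} = \frac{\left(1576 + 8 \cdot 215^{2} + 1192 \cdot 215\right) - 13913}{45 + \left(44 + 52\right)^{2}} = \frac{\left(1576 + 8 \cdot 46225 + 256280\right) - 13913}{45 + 96^{2}} = \frac{\left(1576 + 369800 + 256280\right) - 13913}{45 + 9216} = \frac{627656 - 13913}{9261} = 613743 \cdot \frac{1}{9261} = \frac{204581}{3087}$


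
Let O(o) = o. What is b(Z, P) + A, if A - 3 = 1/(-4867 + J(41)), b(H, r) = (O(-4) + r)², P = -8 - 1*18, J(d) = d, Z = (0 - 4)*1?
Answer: 4357877/4826 ≈ 903.00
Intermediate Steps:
Z = -4 (Z = -4*1 = -4)
P = -26 (P = -8 - 18 = -26)
b(H, r) = (-4 + r)²
A = 14477/4826 (A = 3 + 1/(-4867 + 41) = 3 + 1/(-4826) = 3 - 1/4826 = 14477/4826 ≈ 2.9998)
b(Z, P) + A = (-4 - 26)² + 14477/4826 = (-30)² + 14477/4826 = 900 + 14477/4826 = 4357877/4826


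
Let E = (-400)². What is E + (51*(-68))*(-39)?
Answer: 295252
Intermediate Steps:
E = 160000
E + (51*(-68))*(-39) = 160000 + (51*(-68))*(-39) = 160000 - 3468*(-39) = 160000 + 135252 = 295252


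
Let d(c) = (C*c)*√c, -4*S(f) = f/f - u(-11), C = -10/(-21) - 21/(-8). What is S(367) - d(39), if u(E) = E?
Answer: -3 - 6773*√39/56 ≈ -758.31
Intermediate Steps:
C = 521/168 (C = -10*(-1/21) - 21*(-⅛) = 10/21 + 21/8 = 521/168 ≈ 3.1012)
S(f) = -3 (S(f) = -(f/f - 1*(-11))/4 = -(1 + 11)/4 = -¼*12 = -3)
d(c) = 521*c^(3/2)/168 (d(c) = (521*c/168)*√c = 521*c^(3/2)/168)
S(367) - d(39) = -3 - 521*39^(3/2)/168 = -3 - 521*39*√39/168 = -3 - 6773*√39/56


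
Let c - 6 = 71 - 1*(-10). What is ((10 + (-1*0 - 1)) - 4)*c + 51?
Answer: 486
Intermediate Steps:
c = 87 (c = 6 + (71 - 1*(-10)) = 6 + (71 + 10) = 6 + 81 = 87)
((10 + (-1*0 - 1)) - 4)*c + 51 = ((10 + (-1*0 - 1)) - 4)*87 + 51 = ((10 + (0 - 1)) - 4)*87 + 51 = ((10 - 1) - 4)*87 + 51 = (9 - 4)*87 + 51 = 5*87 + 51 = 435 + 51 = 486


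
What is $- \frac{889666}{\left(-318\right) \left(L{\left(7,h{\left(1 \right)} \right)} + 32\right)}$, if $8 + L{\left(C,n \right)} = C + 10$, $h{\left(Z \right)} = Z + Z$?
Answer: $\frac{444833}{6519} \approx 68.236$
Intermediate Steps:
$h{\left(Z \right)} = 2 Z$
$L{\left(C,n \right)} = 2 + C$ ($L{\left(C,n \right)} = -8 + \left(C + 10\right) = -8 + \left(10 + C\right) = 2 + C$)
$- \frac{889666}{\left(-318\right) \left(L{\left(7,h{\left(1 \right)} \right)} + 32\right)} = - \frac{889666}{\left(-318\right) \left(\left(2 + 7\right) + 32\right)} = - \frac{889666}{\left(-318\right) \left(9 + 32\right)} = - \frac{889666}{\left(-318\right) 41} = - \frac{889666}{-13038} = \left(-889666\right) \left(- \frac{1}{13038}\right) = \frac{444833}{6519}$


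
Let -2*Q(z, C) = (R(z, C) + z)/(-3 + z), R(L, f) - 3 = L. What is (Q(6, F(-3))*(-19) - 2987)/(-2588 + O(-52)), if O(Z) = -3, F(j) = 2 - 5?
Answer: 5879/5182 ≈ 1.1345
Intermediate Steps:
R(L, f) = 3 + L
F(j) = -3
Q(z, C) = -(3 + 2*z)/(2*(-3 + z)) (Q(z, C) = -((3 + z) + z)/(2*(-3 + z)) = -(3 + 2*z)/(2*(-3 + z)))
(Q(6, F(-3))*(-19) - 2987)/(-2588 + O(-52)) = (((-3/2 - 1*6)/(-3 + 6))*(-19) - 2987)/(-2588 - 3) = (((-3/2 - 6)/3)*(-19) - 2987)/(-2591) = (((⅓)*(-15/2))*(-19) - 2987)*(-1/2591) = (-5/2*(-19) - 2987)*(-1/2591) = (95/2 - 2987)*(-1/2591) = -5879/2*(-1/2591) = 5879/5182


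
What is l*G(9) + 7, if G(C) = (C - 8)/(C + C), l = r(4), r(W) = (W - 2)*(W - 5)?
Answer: 62/9 ≈ 6.8889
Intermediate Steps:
r(W) = (-5 + W)*(-2 + W) (r(W) = (-2 + W)*(-5 + W) = (-5 + W)*(-2 + W))
l = -2 (l = 10 + 4**2 - 7*4 = 10 + 16 - 28 = -2)
G(C) = (-8 + C)/(2*C) (G(C) = (-8 + C)/((2*C)) = (-8 + C)*(1/(2*C)) = (-8 + C)/(2*C))
l*G(9) + 7 = -(-8 + 9)/9 + 7 = -1/9 + 7 = 62/9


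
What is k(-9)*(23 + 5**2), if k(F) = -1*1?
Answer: -48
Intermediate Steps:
k(F) = -1
k(-9)*(23 + 5**2) = -(23 + 5**2) = -(23 + 25) = -1*48 = -48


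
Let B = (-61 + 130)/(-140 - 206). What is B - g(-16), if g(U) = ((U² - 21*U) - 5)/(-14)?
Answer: 50534/1211 ≈ 41.729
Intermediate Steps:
B = -69/346 (B = 69/(-346) = 69*(-1/346) = -69/346 ≈ -0.19942)
g(U) = 5/14 - U²/14 + 3*U/2 (g(U) = (-5 + U² - 21*U)*(-1/14) = 5/14 - U²/14 + 3*U/2)
B - g(-16) = -69/346 - (5/14 - 1/14*(-16)² + (3/2)*(-16)) = -69/346 - (5/14 - 1/14*256 - 24) = -69/346 - (5/14 - 128/7 - 24) = -69/346 - 1*(-587/14) = -69/346 + 587/14 = 50534/1211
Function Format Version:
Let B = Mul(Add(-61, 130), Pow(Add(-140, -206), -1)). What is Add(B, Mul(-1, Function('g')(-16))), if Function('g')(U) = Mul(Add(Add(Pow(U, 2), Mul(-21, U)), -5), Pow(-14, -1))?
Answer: Rational(50534, 1211) ≈ 41.729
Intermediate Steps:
B = Rational(-69, 346) (B = Mul(69, Pow(-346, -1)) = Mul(69, Rational(-1, 346)) = Rational(-69, 346) ≈ -0.19942)
Function('g')(U) = Add(Rational(5, 14), Mul(Rational(-1, 14), Pow(U, 2)), Mul(Rational(3, 2), U)) (Function('g')(U) = Mul(Add(-5, Pow(U, 2), Mul(-21, U)), Rational(-1, 14)) = Add(Rational(5, 14), Mul(Rational(-1, 14), Pow(U, 2)), Mul(Rational(3, 2), U)))
Add(B, Mul(-1, Function('g')(-16))) = Add(Rational(-69, 346), Mul(-1, Add(Rational(5, 14), Mul(Rational(-1, 14), Pow(-16, 2)), Mul(Rational(3, 2), -16)))) = Add(Rational(-69, 346), Mul(-1, Add(Rational(5, 14), Mul(Rational(-1, 14), 256), -24))) = Add(Rational(-69, 346), Mul(-1, Add(Rational(5, 14), Rational(-128, 7), -24))) = Add(Rational(-69, 346), Mul(-1, Rational(-587, 14))) = Add(Rational(-69, 346), Rational(587, 14)) = Rational(50534, 1211)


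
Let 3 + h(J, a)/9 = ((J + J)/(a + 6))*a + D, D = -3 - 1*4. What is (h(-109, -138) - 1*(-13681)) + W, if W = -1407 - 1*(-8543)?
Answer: 205434/11 ≈ 18676.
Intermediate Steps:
W = 7136 (W = -1407 + 8543 = 7136)
D = -7 (D = -3 - 4 = -7)
h(J, a) = -90 + 18*J*a/(6 + a) (h(J, a) = -27 + 9*(((J + J)/(a + 6))*a - 7) = -27 + 9*(((2*J)/(6 + a))*a - 7) = -27 + 9*((2*J/(6 + a))*a - 7) = -27 + 9*(2*J*a/(6 + a) - 7) = -27 + 9*(-7 + 2*J*a/(6 + a)) = -27 + (-63 + 18*J*a/(6 + a)) = -90 + 18*J*a/(6 + a))
(h(-109, -138) - 1*(-13681)) + W = (18*(-30 - 5*(-138) - 109*(-138))/(6 - 138) - 1*(-13681)) + 7136 = (18*(-30 + 690 + 15042)/(-132) + 13681) + 7136 = (18*(-1/132)*15702 + 13681) + 7136 = (-23553/11 + 13681) + 7136 = 126938/11 + 7136 = 205434/11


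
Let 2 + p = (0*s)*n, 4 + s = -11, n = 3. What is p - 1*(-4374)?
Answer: 4372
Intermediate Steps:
s = -15 (s = -4 - 11 = -15)
p = -2 (p = -2 + (0*(-15))*3 = -2 + 0*3 = -2 + 0 = -2)
p - 1*(-4374) = -2 - 1*(-4374) = -2 + 4374 = 4372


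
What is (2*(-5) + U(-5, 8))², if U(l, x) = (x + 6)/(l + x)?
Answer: 256/9 ≈ 28.444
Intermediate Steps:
U(l, x) = (6 + x)/(l + x)
(2*(-5) + U(-5, 8))² = (2*(-5) + (6 + 8)/(-5 + 8))² = (-10 + 14/3)² = (-16/3)² = 256/9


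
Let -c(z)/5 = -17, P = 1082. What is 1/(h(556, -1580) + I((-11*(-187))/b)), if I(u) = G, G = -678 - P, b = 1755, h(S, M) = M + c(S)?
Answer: -1/3255 ≈ -0.00030722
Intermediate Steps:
c(z) = 85 (c(z) = -5*(-17) = 85)
h(S, M) = 85 + M (h(S, M) = M + 85 = 85 + M)
G = -1760 (G = -678 - 1*1082 = -678 - 1082 = -1760)
I(u) = -1760
1/(h(556, -1580) + I((-11*(-187))/b)) = 1/((85 - 1580) - 1760) = 1/(-1495 - 1760) = 1/(-3255) = -1/3255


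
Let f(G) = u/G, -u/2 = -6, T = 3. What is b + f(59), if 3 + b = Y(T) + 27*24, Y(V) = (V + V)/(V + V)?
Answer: 38126/59 ≈ 646.20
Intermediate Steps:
u = 12 (u = -2*(-6) = 12)
Y(V) = 1 (Y(V) = (2*V)/((2*V)) = (2*V)*(1/(2*V)) = 1)
b = 646 (b = -3 + (1 + 27*24) = -3 + (1 + 648) = -3 + 649 = 646)
f(G) = 12/G
b + f(59) = 646 + 12/59 = 38126/59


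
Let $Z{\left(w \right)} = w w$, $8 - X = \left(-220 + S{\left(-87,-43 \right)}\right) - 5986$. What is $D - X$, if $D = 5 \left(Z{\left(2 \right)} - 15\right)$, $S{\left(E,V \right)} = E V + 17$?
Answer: $-2511$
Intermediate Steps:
$S{\left(E,V \right)} = 17 + E V$
$X = 2456$ ($X = 8 - \left(\left(-220 + \left(17 - -3741\right)\right) - 5986\right) = 8 - \left(\left(-220 + \left(17 + 3741\right)\right) - 5986\right) = 8 - \left(\left(-220 + 3758\right) - 5986\right) = 8 - \left(3538 - 5986\right) = 8 - -2448 = 8 + 2448 = 2456$)
$Z{\left(w \right)} = w^{2}$
$D = -55$ ($D = 5 \left(2^{2} - 15\right) = 5 \left(4 - 15\right) = 5 \left(-11\right) = -55$)
$D - X = -55 - 2456 = -2511$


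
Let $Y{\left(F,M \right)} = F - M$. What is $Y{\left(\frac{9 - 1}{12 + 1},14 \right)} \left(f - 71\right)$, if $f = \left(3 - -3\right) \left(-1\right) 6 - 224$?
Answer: $\frac{57594}{13} \approx 4430.3$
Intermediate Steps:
$f = -260$ ($f = \left(3 + 3\right) \left(-1\right) 6 - 224 = 6 \left(-1\right) 6 - 224 = \left(-6\right) 6 - 224 = -36 - 224 = -260$)
$Y{\left(\frac{9 - 1}{12 + 1},14 \right)} \left(f - 71\right) = \left(\frac{9 - 1}{12 + 1} - 14\right) \left(-260 - 71\right) = \left(\frac{8}{13} - 14\right) \left(-331\right) = \left(- \frac{174}{13}\right) \left(-331\right) = \frac{57594}{13}$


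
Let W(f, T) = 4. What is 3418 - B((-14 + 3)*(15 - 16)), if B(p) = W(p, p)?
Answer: 3414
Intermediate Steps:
B(p) = 4
3418 - B((-14 + 3)*(15 - 16)) = 3418 - 1*4 = 3418 - 4 = 3414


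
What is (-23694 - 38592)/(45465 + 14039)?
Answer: -31143/29752 ≈ -1.0468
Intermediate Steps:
(-23694 - 38592)/(45465 + 14039) = -62286/59504 = -62286*1/59504 = -31143/29752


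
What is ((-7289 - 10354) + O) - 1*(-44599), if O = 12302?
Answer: 39258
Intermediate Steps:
((-7289 - 10354) + O) - 1*(-44599) = ((-7289 - 10354) + 12302) - 1*(-44599) = (-17643 + 12302) + 44599 = -5341 + 44599 = 39258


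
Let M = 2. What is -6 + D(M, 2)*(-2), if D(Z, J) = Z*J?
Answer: -14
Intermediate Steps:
D(Z, J) = J*Z
-6 + D(M, 2)*(-2) = -6 + (2*2)*(-2) = -6 + 4*(-2) = -6 - 8 = -14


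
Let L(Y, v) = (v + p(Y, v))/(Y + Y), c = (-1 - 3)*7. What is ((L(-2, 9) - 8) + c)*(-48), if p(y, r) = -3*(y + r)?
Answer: 1584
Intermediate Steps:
c = -28 (c = -4*7 = -28)
p(y, r) = -3*r - 3*y (p(y, r) = -3*(r + y) = -3*r - 3*y)
L(Y, v) = (-3*Y - 2*v)/(2*Y) (L(Y, v) = (v + (-3*v - 3*Y))/(Y + Y) = (v + (-3*Y - 3*v))/((2*Y)) = (-3*Y - 2*v)*(1/(2*Y)) = (-3*Y - 2*v)/(2*Y))
((L(-2, 9) - 8) + c)*(-48) = (((-3/2 - 1*9/(-2)) - 8) - 28)*(-48) = (((-3/2 - 1*9*(-½)) - 8) - 28)*(-48) = (((-3/2 + 9/2) - 8) - 28)*(-48) = ((3 - 8) - 28)*(-48) = (-5 - 28)*(-48) = -33*(-48) = 1584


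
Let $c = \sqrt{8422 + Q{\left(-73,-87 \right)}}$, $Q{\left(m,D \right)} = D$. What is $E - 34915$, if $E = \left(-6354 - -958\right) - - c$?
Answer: $-40311 + \sqrt{8335} \approx -40220.0$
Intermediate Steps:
$c = \sqrt{8335}$ ($c = \sqrt{8422 - 87} = \sqrt{8335} \approx 91.296$)
$E = -5396 + \sqrt{8335}$ ($E = \left(-6354 - -958\right) - - \sqrt{8335} = \left(-6354 + 958\right) + \sqrt{8335} = -5396 + \sqrt{8335} \approx -5304.7$)
$E - 34915 = \left(-5396 + \sqrt{8335}\right) - 34915 = -40311 + \sqrt{8335}$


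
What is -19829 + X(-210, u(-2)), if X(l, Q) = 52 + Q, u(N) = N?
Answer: -19779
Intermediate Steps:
-19829 + X(-210, u(-2)) = -19829 + (52 - 2) = -19829 + 50 = -19779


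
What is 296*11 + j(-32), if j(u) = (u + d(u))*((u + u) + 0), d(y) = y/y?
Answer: 5240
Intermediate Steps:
d(y) = 1
j(u) = 2*u*(1 + u) (j(u) = (u + 1)*((u + u) + 0) = (1 + u)*(2*u + 0) = (1 + u)*(2*u) = 2*u*(1 + u))
296*11 + j(-32) = 296*11 + 2*(-32)*(1 - 32) = 3256 + 2*(-32)*(-31) = 3256 + 1984 = 5240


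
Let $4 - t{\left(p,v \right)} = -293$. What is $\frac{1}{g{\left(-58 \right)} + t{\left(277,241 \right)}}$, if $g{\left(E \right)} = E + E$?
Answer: $\frac{1}{181} \approx 0.0055249$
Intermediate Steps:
$t{\left(p,v \right)} = 297$ ($t{\left(p,v \right)} = 4 - -293 = 4 + 293 = 297$)
$g{\left(E \right)} = 2 E$
$\frac{1}{g{\left(-58 \right)} + t{\left(277,241 \right)}} = \frac{1}{2 \left(-58\right) + 297} = \frac{1}{-116 + 297} = \frac{1}{181}$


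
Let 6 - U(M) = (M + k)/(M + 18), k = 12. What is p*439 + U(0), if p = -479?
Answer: -630827/3 ≈ -2.1028e+5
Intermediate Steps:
U(M) = 6 - (12 + M)/(18 + M) (U(M) = 6 - (M + 12)/(M + 18) = 6 - (12 + M)/(18 + M))
p*439 + U(0) = -479*439 + (96 + 5*0)/(18 + 0) = -210281 + (96 + 0)/18 = -210281 + (1/18)*96 = -210281 + 16/3 = -630827/3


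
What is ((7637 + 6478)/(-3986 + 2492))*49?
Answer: -230545/498 ≈ -462.94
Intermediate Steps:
((7637 + 6478)/(-3986 + 2492))*49 = (14115/(-1494))*49 = (14115*(-1/1494))*49 = -4705/498*49 = -230545/498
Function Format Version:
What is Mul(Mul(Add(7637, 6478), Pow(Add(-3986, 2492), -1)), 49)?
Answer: Rational(-230545, 498) ≈ -462.94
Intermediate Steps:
Mul(Mul(Add(7637, 6478), Pow(Add(-3986, 2492), -1)), 49) = Mul(Mul(14115, Pow(-1494, -1)), 49) = Mul(Mul(14115, Rational(-1, 1494)), 49) = Mul(Rational(-4705, 498), 49) = Rational(-230545, 498)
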